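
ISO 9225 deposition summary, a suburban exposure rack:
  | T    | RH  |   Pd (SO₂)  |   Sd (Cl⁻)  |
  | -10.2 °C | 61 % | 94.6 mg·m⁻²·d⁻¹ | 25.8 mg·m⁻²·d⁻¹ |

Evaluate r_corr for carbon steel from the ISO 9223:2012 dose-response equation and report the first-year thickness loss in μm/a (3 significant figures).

r_corr = 6.90 μm/a

carbon steel: temperature factor f = +0.150·(-20.2) = -3.0300
  SO₂ term: 1.77·94.6^0.52·exp(0.02·61-3.0300) = 3.086
  Sd branch = 0.102·Sd^0.62·e^(0.033·RH+0.04·T) = 3.809 μm/a
  sum: 3.086 + 3.809 → r_corr = 6.895 μm/a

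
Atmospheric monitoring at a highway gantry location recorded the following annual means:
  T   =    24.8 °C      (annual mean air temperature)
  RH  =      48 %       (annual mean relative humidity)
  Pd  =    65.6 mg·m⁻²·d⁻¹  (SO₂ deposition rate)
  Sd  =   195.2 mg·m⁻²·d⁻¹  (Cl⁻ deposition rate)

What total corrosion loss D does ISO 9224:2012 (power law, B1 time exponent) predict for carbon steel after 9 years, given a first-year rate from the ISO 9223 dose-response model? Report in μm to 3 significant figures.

carbon steel: f(T) = -0.054·(T−10) [T>10 °C] = -0.7992
  sulphur-dioxide contribution → 18.31 μm/a
  chloride contribution → 35.27 μm/a
  total first-year rate 53.58 μm/a
ISO 9224: D(t) = r_corr · t^b with b = 0.523 (carbon steel, B1)
  D(9) = 53.58 × 9^0.523 = 53.58 × 3.156 = 169.1 μm

D(9) = 169 μm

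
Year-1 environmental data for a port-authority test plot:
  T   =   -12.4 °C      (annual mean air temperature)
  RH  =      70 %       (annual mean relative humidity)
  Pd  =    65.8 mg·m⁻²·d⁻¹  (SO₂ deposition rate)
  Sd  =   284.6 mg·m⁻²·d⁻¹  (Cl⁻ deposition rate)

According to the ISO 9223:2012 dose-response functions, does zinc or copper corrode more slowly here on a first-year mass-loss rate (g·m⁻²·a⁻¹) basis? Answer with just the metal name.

zinc: f(T) = +0.038·(T−10) [T≤10 °C] = -0.8512
  Pd branch = 0.0129·Pd^0.44·e^(0.046·RH+f) = 0.8697 μm/a
  Sd branch = 0.0175·Sd^0.57·e^(0.008·RH+0.085·T) = 0.2676 μm/a
  sum: 0.8697 + 0.2676 → r_corr = 1.137 μm/a
  mass loss = 1.137 μm/a × 7.14 g/cm³ = 8.12 g·m⁻²·a⁻¹
copper: T≤10 °C ⇒ hinge +0.126·(-12.4−10) = -2.8224
  SO₂ term: 0.0053·65.8^0.26·exp(0.059·70-2.8224) = 0.0582
  Sd branch = 0.01025·Sd^0.27·e^(0.036·RH+0.049·T) = 0.3191 μm/a
  r_corr = 0.0582 + 0.3191 = 0.3773 μm/a
  mass loss = 0.3773 μm/a × 8.96 g/cm³ = 3.38 g·m⁻²·a⁻¹
Ordering by g·m⁻²·a⁻¹: zinc (8.12) > copper (3.38)

copper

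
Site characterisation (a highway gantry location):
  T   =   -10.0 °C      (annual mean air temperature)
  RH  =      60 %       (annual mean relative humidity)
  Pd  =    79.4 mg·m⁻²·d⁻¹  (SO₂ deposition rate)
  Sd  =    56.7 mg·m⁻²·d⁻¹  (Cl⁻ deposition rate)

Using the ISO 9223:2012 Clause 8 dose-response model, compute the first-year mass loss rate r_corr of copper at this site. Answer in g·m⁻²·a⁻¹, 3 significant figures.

r_corr = 1.86 g·m⁻²·a⁻¹

copper: temperature factor f = +0.126·(-20.0) = -2.5200
  SO₂ term: 0.0053·79.4^0.26·exp(0.059·60-2.5200) = 0.04584
  Sd branch = 0.01025·Sd^0.27·e^(0.036·RH+0.049·T) = 0.162 μm/a
  r_corr = 0.04584 + 0.162 = 0.2078 μm/a
Convert to mass loss: 0.2078 μm/a × 8.96 g/cm³ = 1.862 g·m⁻²·a⁻¹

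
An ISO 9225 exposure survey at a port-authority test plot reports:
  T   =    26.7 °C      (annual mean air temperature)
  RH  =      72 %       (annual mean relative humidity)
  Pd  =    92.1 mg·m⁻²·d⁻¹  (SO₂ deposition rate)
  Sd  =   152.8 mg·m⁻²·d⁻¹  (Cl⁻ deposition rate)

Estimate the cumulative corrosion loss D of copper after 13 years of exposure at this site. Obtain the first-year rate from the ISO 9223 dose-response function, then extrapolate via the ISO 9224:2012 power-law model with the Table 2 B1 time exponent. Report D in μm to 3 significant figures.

D(13) = 12.6 μm

copper: temperature factor f = -0.080·(16.7) = -1.3360
  sulphur-dioxide contribution → 0.316 μm/a
  chloride contribution → 1.969 μm/a
  total first-year rate 2.285 μm/a
ISO 9224: D(t) = r_corr · t^b with b = 0.667 (copper, B1)
  D(13) = 2.285 × 13^0.667 = 2.285 × 5.534 = 12.65 μm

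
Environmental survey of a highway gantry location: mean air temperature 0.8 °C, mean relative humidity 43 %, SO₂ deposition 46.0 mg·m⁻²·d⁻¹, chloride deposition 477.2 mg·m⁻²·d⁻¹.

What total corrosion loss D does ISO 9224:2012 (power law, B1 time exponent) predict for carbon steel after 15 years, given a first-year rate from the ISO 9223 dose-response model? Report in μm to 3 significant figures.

carbon steel: T≤10 °C ⇒ hinge +0.150·(0.8−10) = -1.3800
  SO₂ term: 1.77·46.0^0.52·exp(0.02·43-1.3800) = 7.705
  Cl⁻ term: 0.102·477.2^0.62·exp(0.033·43+0.04·0.8) = 19.93
  sum: 7.705 + 19.93 → r_corr = 27.64 μm/a
Power-law: D(15) = r_corr · 15^0.523
  D(15) = 27.64 × 15^0.523 = 27.64 × 4.122 = 113.9 μm

D(15) = 114 μm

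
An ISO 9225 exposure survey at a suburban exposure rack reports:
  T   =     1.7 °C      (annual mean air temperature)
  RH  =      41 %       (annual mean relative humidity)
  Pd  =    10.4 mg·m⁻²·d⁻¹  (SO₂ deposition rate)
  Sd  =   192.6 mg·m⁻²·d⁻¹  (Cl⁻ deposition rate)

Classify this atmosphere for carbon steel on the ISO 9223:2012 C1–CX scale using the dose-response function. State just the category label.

C2

carbon steel: T≤10 °C ⇒ hinge +0.150·(1.7−10) = -1.2450
  sulphur-dioxide contribution → 3.911 μm/a
  chloride contribution → 11.02 μm/a
  total first-year rate 14.93 μm/a
ISO 9223 Table 2 (carbon steel): 1.3 < 14.9 ≤ 25 μm/a ⇒ C2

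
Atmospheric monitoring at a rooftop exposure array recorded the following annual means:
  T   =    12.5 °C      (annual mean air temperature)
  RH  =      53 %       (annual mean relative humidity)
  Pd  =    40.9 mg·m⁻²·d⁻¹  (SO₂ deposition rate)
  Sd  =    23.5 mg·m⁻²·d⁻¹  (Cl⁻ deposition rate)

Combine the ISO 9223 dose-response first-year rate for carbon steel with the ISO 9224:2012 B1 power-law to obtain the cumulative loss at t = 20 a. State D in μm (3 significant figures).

carbon steel: f(T) = -0.054·(T−10) [T>10 °C] = -0.1350
  SO₂ term: 1.77·40.9^0.52·exp(0.02·53-0.1350) = 30.75
  Sd branch = 0.102·Sd^0.62·e^(0.033·RH+0.04·T) = 6.845 μm/a
  sum: 30.75 + 6.845 → r_corr = 37.59 μm/a
Power-law: D(20) = r_corr · 20^0.523
  D(20) = 37.59 × 20^0.523 = 37.59 × 4.791 = 180.1 μm

D(20) = 180 μm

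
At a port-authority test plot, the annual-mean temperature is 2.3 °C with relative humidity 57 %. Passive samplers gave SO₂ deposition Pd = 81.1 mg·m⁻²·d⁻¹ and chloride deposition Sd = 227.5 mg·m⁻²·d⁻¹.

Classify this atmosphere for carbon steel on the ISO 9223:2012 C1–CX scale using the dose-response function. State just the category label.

carbon steel: f(T) = +0.150·(T−10) [T≤10 °C] = -1.1550
  sulphur-dioxide contribution → 17.15 μm/a
  chloride contribution → 21.22 μm/a
  ⇒ r_corr(carbon steel) = 38.37 μm/a
ISO 9223 Table 2 (carbon steel): 25 < 38.4 ≤ 50 μm/a ⇒ C3

C3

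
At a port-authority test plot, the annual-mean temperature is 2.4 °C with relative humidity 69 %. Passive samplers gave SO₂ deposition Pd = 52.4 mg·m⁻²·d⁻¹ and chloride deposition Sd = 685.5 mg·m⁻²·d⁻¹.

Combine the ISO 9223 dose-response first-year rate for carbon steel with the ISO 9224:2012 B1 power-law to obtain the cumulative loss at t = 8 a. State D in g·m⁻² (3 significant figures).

D(8) = 1.87e+03 g·m⁻²

carbon steel: T≤10 °C ⇒ hinge +0.150·(2.4−10) = -1.1400
  Pd branch = 1.77·Pd^0.52·e^(0.02·RH+f) = 17.63 μm/a
  Sd branch = 0.102·Sd^0.62·e^(0.033·RH+0.04·T) = 62.73 μm/a
  sum: 17.63 + 62.73 → r_corr = 80.36 μm/a
Long-term exponent b (ISO 9224 Table 2, B1) = 0.523
  D(8) = 80.36 × 8^0.523 = 80.36 × 2.967 = 238.4 μm
  Mass loss = 238.4 μm × 7.85 g/cm³ = 1872 g·m⁻²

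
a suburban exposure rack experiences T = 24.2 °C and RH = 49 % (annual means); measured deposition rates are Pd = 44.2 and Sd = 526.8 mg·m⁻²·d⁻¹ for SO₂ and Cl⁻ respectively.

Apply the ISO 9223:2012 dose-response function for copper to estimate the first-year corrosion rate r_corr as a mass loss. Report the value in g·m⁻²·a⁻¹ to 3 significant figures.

copper: temperature factor f = -0.080·(14.2) = -1.1360
  Pd branch = 0.0053·Pd^0.26·e^(0.059·RH+f) = 0.08209 μm/a
  Cl⁻ term: 0.01025·526.8^0.27·exp(0.036·49+0.049·24.2) = 1.063
  r_corr = 0.08209 + 1.063 = 1.145 μm/a
Convert to mass loss: 1.145 μm/a × 8.96 g/cm³ = 10.26 g·m⁻²·a⁻¹

r_corr = 10.3 g·m⁻²·a⁻¹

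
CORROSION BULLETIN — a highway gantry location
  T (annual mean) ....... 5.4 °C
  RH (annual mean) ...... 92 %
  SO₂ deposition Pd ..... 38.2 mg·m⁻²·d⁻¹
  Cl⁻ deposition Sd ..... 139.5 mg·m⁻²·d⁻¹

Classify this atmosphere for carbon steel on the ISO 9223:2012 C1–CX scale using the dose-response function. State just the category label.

C5

carbon steel: T≤10 °C ⇒ hinge +0.150·(5.4−10) = -0.6900
  SO₂ term: 1.77·38.2^0.52·exp(0.02·92-0.6900) = 37.16
  Sd branch = 0.102·Sd^0.62·e^(0.033·RH+0.04·T) = 56.31 μm/a
  sum: 37.16 + 56.31 → r_corr = 93.47 μm/a
93.5 μm/a falls in (80, 200] for carbon steel → category C5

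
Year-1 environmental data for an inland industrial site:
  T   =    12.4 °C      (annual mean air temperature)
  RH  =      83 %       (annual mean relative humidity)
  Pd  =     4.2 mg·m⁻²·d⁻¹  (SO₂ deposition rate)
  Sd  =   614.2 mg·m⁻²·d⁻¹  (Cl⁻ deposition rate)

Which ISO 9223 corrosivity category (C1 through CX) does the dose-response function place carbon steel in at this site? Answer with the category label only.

C5

carbon steel: temperature factor f = -0.054·(2.4) = -0.1296
  sulphur-dioxide contribution → 17.25 μm/a
  chloride contribution → 138.8 μm/a
  ⇒ r_corr(carbon steel) = 156 μm/a
156 μm/a falls in (80, 200] for carbon steel → category C5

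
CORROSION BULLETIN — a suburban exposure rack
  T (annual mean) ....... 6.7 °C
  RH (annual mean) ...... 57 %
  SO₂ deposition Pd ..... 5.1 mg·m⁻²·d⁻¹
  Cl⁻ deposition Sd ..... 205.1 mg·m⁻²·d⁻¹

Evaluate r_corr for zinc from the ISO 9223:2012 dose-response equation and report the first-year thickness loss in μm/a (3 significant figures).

zinc: temperature factor f = +0.038·(-3.3) = -0.1254
  sulphur-dioxide contribution → 0.3208 μm/a
  chloride contribution → 1.014 μm/a
  ⇒ r_corr(zinc) = 1.335 μm/a

r_corr = 1.34 μm/a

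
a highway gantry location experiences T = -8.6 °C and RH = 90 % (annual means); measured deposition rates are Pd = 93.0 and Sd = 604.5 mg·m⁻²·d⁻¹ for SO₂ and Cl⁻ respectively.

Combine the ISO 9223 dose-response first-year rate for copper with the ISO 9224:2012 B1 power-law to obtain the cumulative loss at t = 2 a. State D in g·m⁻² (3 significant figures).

copper: temperature factor f = +0.126·(-18.6) = -2.3436
  Pd branch = 0.0053·Pd^0.26·e^(0.059·RH+f) = 0.3345 μm/a
  Cl⁻ term: 0.01025·604.5^0.27·exp(0.036·90+0.049·-8.6) = 0.9678
  sum: 0.3345 + 0.9678 → r_corr = 1.302 μm/a
ISO 9224: D(t) = r_corr · t^b with b = 0.667 (copper, B1)
  D(2) = 1.302 × 2^0.667 = 1.302 × 1.588 = 2.068 μm
  Mass loss = 2.068 μm × 8.96 g/cm³ = 18.53 g·m⁻²

D(2) = 18.5 g·m⁻²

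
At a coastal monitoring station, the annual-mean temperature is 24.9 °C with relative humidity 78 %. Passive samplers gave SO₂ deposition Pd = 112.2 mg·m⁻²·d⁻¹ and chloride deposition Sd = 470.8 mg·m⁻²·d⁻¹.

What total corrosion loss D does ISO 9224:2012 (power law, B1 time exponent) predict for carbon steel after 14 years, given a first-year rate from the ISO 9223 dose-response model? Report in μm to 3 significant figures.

carbon steel: f(T) = -0.054·(T−10) [T>10 °C] = -0.8046
  SO₂ term: 1.77·112.2^0.52·exp(0.02·78-0.8046) = 43.86
  Cl⁻ term: 0.102·470.8^0.62·exp(0.033·78+0.04·24.9) = 164.5
  sum: 43.86 + 164.5 → r_corr = 208.4 μm/a
Long-term exponent b (ISO 9224 Table 2, B1) = 0.523
  D(14) = 208.4 × 14^0.523 = 208.4 × 3.976 = 828.4 μm

D(14) = 828 μm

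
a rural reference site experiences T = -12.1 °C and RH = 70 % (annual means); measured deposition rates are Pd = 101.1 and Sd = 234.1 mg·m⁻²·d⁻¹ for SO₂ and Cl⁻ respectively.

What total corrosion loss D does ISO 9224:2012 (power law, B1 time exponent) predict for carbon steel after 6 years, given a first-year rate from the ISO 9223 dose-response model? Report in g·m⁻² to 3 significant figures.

D(6) = 431 g·m⁻²

carbon steel: f(T) = +0.150·(T−10) [T≤10 °C] = -3.3150
  SO₂ term: 1.77·101.1^0.52·exp(0.02·70-3.3150) = 2.876
  Cl⁻ term: 0.102·234.1^0.62·exp(0.033·70+0.04·-12.1) = 18.65
  sum: 2.876 + 18.65 → r_corr = 21.52 μm/a
ISO 9224: D(t) = r_corr · t^b with b = 0.523 (carbon steel, B1)
  D(6) = 21.52 × 6^0.523 = 21.52 × 2.553 = 54.94 μm
  Mass loss = 54.94 μm × 7.85 g/cm³ = 431.3 g·m⁻²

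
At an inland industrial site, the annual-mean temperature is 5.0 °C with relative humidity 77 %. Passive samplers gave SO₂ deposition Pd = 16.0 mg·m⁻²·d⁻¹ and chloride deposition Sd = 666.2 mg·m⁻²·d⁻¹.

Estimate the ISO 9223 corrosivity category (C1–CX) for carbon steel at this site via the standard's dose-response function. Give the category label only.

C5

carbon steel: T≤10 °C ⇒ hinge +0.150·(5.0−10) = -0.7500
  SO₂ term: 1.77·16.0^0.52·exp(0.02·77-0.7500) = 16.49
  Sd branch = 0.102·Sd^0.62·e^(0.033·RH+0.04·T) = 89.05 μm/a
  r_corr = 16.49 + 89.05 = 105.5 μm/a
106 μm/a falls in (80, 200] for carbon steel → category C5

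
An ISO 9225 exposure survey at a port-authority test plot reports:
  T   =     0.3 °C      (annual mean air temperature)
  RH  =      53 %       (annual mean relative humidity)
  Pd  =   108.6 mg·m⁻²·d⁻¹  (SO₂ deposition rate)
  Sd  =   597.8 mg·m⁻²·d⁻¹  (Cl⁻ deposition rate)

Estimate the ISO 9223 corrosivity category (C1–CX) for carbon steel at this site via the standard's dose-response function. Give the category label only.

carbon steel: temperature factor f = +0.150·(-9.7) = -1.4550
  sulphur-dioxide contribution → 13.65 μm/a
  chloride contribution → 31.25 μm/a
  total first-year rate 44.9 μm/a
ISO 9223 Table 2 (carbon steel): 25 < 44.9 ≤ 50 μm/a ⇒ C3

C3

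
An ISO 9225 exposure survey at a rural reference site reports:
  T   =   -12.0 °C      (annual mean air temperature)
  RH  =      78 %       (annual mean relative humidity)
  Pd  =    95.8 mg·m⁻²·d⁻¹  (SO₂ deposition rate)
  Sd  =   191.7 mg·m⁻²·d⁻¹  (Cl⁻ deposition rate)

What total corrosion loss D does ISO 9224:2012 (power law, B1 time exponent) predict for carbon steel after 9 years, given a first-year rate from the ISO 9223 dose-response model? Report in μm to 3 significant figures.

D(9) = 78.5 μm

carbon steel: temperature factor f = +0.150·(-22.0) = -3.3000
  sulphur-dioxide contribution → 3.331 μm/a
  chloride contribution → 21.54 μm/a
  ⇒ r_corr(carbon steel) = 24.87 μm/a
ISO 9224: D(t) = r_corr · t^b with b = 0.523 (carbon steel, B1)
  D(9) = 24.87 × 9^0.523 = 24.87 × 3.156 = 78.48 μm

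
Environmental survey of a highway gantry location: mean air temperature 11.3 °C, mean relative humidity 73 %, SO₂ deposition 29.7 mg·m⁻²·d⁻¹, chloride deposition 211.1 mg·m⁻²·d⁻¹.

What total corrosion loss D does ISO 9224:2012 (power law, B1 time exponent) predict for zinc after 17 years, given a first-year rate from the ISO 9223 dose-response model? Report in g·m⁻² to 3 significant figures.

D(17) = 231 g·m⁻²

zinc: T>10 °C ⇒ hinge -0.071·(11.3−10) = -0.0923
  sulphur-dioxide contribution → 1.503 μm/a
  chloride contribution → 1.733 μm/a
  total first-year rate 3.236 μm/a
ISO 9224: D(t) = r_corr · t^b with b = 0.813 (zinc, B1)
  D(17) = 3.236 × 17^0.813 = 3.236 × 10.01 = 32.38 μm
  Mass loss = 32.38 μm × 7.14 g/cm³ = 231.2 g·m⁻²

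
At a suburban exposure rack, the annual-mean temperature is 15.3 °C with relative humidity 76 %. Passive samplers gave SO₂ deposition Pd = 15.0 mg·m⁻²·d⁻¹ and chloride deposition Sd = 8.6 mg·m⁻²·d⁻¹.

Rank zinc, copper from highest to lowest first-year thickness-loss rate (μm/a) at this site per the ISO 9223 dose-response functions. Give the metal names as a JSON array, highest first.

zinc: f(T) = -0.071·(T−10) [T>10 °C] = -0.3763
  Pd branch = 0.0129·Pd^0.44·e^(0.046·RH+f) = 0.9615 μm/a
  Sd branch = 0.0175·Sd^0.57·e^(0.008·RH+0.085·T) = 0.4023 μm/a
  sum: 0.9615 + 0.4023 → r_corr = 1.364 μm/a
copper: temperature factor f = -0.080·(5.3) = -0.4240
  SO₂ term: 0.0053·15.0^0.26·exp(0.059·76-0.4240) = 0.6213
  Sd branch = 0.01025·Sd^0.27·e^(0.036·RH+0.049·T) = 0.5982 μm/a
  sum: 0.6213 + 0.5982 → r_corr = 1.22 μm/a
Ordering by μm/a: zinc (1.36) > copper (1.22)

["zinc", "copper"]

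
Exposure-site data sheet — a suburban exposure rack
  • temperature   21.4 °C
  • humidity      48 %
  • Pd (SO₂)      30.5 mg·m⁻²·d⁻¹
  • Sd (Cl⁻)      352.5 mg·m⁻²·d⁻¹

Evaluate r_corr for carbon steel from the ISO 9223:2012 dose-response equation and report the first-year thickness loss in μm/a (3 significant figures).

r_corr = 59.2 μm/a

carbon steel: temperature factor f = -0.054·(11.4) = -0.6156
  sulphur-dioxide contribution → 14.77 μm/a
  chloride contribution → 44.41 μm/a
  ⇒ r_corr(carbon steel) = 59.18 μm/a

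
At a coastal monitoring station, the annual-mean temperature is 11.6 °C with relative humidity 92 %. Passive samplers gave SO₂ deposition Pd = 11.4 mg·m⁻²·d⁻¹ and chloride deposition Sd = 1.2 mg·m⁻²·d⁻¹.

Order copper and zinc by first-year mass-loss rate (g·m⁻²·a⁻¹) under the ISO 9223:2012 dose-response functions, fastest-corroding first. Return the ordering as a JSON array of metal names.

["copper", "zinc"]

copper: T>10 °C ⇒ hinge -0.080·(11.6−10) = -0.1280
  sulphur-dioxide contribution → 1.999 μm/a
  chloride contribution → 0.5216 μm/a
  ⇒ r_corr(copper) = 2.521 μm/a
  mass loss = 2.521 μm/a × 8.96 g/cm³ = 22.59 g·m⁻²·a⁻¹
zinc: temperature factor f = -0.071·(1.6) = -0.1136
  sulphur-dioxide contribution → 2.313 μm/a
  chloride contribution → 0.1086 μm/a
  total first-year rate 2.422 μm/a
  mass loss = 2.422 μm/a × 7.14 g/cm³ = 17.29 g·m⁻²·a⁻¹
Ordering by g·m⁻²·a⁻¹: copper (22.6) > zinc (17.3)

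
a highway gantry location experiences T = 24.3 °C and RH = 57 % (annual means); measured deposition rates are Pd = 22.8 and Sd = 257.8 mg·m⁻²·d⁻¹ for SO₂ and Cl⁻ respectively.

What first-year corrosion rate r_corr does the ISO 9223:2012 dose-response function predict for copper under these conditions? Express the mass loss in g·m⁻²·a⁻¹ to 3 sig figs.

r_corr = 11.5 g·m⁻²·a⁻¹

copper: temperature factor f = -0.080·(14.3) = -1.1440
  SO₂ term: 0.0053·22.8^0.26·exp(0.059·57-1.1440) = 0.1099
  Cl⁻ term: 0.01025·257.8^0.27·exp(0.036·57+0.049·24.3) = 1.175
  r_corr = 0.1099 + 1.175 = 1.285 μm/a
Convert to mass loss: 1.285 μm/a × 8.96 g/cm³ = 11.51 g·m⁻²·a⁻¹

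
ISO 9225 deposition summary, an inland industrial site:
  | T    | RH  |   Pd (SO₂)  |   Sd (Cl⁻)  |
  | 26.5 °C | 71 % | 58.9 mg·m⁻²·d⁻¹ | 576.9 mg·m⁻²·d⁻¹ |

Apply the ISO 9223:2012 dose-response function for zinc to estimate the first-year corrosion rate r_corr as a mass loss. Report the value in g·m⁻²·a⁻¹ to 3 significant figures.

r_corr = 83.1 g·m⁻²·a⁻¹

zinc: temperature factor f = -0.071·(16.5) = -1.1715
  SO₂ term: 0.0129·58.9^0.44·exp(0.046·71-1.1715) = 0.6296
  Cl⁻ term: 0.0175·576.9^0.57·exp(0.008·71+0.085·26.5) = 11.01
  r_corr = 0.6296 + 11.01 = 11.64 μm/a
Convert to mass loss: 11.64 μm/a × 7.14 g/cm³ = 83.11 g·m⁻²·a⁻¹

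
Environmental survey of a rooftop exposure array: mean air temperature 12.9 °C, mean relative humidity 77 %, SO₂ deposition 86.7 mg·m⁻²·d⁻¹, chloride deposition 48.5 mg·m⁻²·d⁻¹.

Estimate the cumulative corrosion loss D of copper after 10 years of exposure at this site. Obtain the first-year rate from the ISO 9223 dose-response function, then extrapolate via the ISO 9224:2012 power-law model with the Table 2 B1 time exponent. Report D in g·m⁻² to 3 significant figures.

D(10) = 89.1 g·m⁻²

copper: f(T) = -0.080·(T−10) [T>10 °C] = -0.2320
  Pd branch = 0.0053·Pd^0.26·e^(0.059·RH+f) = 1.26 μm/a
  Sd branch = 0.01025·Sd^0.27·e^(0.036·RH+0.049·T) = 0.8795 μm/a
  sum: 1.26 + 0.8795 → r_corr = 2.14 μm/a
ISO 9224: D(t) = r_corr · t^b with b = 0.667 (copper, B1)
  D(10) = 2.14 × 10^0.667 = 2.14 × 4.645 = 9.939 μm
  Mass loss = 9.939 μm × 8.96 g/cm³ = 89.05 g·m⁻²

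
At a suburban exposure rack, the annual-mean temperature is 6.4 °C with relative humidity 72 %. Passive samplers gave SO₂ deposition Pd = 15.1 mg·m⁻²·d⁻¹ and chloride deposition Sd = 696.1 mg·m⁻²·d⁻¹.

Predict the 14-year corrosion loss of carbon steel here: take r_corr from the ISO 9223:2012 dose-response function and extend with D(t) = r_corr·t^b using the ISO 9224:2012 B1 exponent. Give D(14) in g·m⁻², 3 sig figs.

carbon steel: temperature factor f = +0.150·(-3.6) = -0.5400
  Pd branch = 1.77·Pd^0.52·e^(0.02·RH+f) = 17.86 μm/a
  Sd branch = 0.102·Sd^0.62·e^(0.033·RH+0.04·T) = 82.06 μm/a
  sum: 17.86 + 82.06 → r_corr = 99.92 μm/a
Power-law: D(14) = r_corr · 14^0.523
  D(14) = 99.92 × 14^0.523 = 99.92 × 3.976 = 397.3 μm
  Mass loss = 397.3 μm × 7.85 g/cm³ = 3118 g·m⁻²

D(14) = 3.12e+03 g·m⁻²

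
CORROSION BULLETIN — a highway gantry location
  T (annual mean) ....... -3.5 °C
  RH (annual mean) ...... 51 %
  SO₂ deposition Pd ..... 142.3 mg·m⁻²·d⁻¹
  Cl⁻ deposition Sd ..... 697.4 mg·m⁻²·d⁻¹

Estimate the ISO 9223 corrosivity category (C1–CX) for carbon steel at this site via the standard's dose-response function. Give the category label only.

carbon steel: f(T) = +0.150·(T−10) [T≤10 °C] = -2.0250
  SO₂ term: 1.77·142.3^0.52·exp(0.02·51-2.0250) = 8.534
  Cl⁻ term: 0.102·697.4^0.62·exp(0.033·51+0.04·-3.5) = 27.65
  r_corr = 8.534 + 27.65 = 36.18 μm/a
Category bounds: 25…50 μm/a bracket r_corr ⇒ C3

C3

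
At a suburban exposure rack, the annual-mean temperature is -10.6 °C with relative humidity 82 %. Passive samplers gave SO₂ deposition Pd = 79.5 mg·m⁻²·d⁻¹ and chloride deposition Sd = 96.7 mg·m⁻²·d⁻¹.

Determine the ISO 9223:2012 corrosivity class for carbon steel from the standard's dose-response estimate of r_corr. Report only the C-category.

carbon steel: T≤10 °C ⇒ hinge +0.150·(-10.6−10) = -3.0900
  sulphur-dioxide contribution → 4.041 μm/a
  chloride contribution → 17.01 μm/a
  ⇒ r_corr(carbon steel) = 21.05 μm/a
21 μm/a falls in (1.3, 25] for carbon steel → category C2

C2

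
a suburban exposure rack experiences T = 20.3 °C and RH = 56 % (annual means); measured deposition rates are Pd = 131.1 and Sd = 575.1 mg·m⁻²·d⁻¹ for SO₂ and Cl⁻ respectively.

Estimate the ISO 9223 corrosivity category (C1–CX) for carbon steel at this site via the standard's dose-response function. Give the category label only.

C5

carbon steel: T>10 °C ⇒ hinge -0.054·(20.3−10) = -0.5562
  sulphur-dioxide contribution → 39.26 μm/a
  chloride contribution → 74.97 μm/a
  ⇒ r_corr(carbon steel) = 114.2 μm/a
ISO 9223 Table 2 (carbon steel): 80 < 114 ≤ 200 μm/a ⇒ C5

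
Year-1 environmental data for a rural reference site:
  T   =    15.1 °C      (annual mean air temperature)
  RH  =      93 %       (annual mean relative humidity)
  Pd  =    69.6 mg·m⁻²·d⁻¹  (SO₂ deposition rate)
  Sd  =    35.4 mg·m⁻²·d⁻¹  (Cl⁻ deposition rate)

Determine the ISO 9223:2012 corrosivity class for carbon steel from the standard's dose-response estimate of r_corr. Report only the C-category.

C5

carbon steel: T>10 °C ⇒ hinge -0.054·(15.1−10) = -0.2754
  sulphur-dioxide contribution → 78.4 μm/a
  chloride contribution → 36.66 μm/a
  ⇒ r_corr(carbon steel) = 115.1 μm/a
ISO 9223 Table 2 (carbon steel): 80 < 115 ≤ 200 μm/a ⇒ C5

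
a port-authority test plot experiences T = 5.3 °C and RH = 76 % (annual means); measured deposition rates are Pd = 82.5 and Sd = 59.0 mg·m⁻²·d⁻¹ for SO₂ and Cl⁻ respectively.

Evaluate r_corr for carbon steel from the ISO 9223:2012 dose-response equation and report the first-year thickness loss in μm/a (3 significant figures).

r_corr = 59.1 μm/a

carbon steel: T≤10 °C ⇒ hinge +0.150·(5.3−10) = -0.7050
  sulphur-dioxide contribution → 39.67 μm/a
  chloride contribution → 19.4 μm/a
  ⇒ r_corr(carbon steel) = 59.07 μm/a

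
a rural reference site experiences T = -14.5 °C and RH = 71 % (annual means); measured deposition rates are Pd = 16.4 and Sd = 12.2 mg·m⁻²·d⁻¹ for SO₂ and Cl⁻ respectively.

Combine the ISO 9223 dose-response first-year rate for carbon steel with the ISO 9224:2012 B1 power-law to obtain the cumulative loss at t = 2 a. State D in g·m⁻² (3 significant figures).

carbon steel: f(T) = +0.150·(T−10) [T≤10 °C] = -3.6750
  SO₂ term: 1.77·16.4^0.52·exp(0.02·71-3.6750) = 0.795
  Cl⁻ term: 0.102·12.2^0.62·exp(0.033·71+0.04·-14.5) = 2.804
  r_corr = 0.795 + 2.804 = 3.599 μm/a
Long-term exponent b (ISO 9224 Table 2, B1) = 0.523
  D(2) = 3.599 × 2^0.523 = 3.599 × 1.437 = 5.172 μm
  Mass loss = 5.172 μm × 7.85 g/cm³ = 40.6 g·m⁻²

D(2) = 40.6 g·m⁻²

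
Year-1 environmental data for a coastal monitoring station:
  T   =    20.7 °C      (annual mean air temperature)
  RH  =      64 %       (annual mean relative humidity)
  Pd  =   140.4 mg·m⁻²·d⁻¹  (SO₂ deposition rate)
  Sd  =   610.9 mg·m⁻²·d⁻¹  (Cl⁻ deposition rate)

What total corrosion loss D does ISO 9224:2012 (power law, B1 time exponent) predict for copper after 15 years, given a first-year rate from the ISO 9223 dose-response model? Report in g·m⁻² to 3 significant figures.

copper: T>10 °C ⇒ hinge -0.080·(20.7−10) = -0.8560
  SO₂ term: 0.0053·140.4^0.26·exp(0.059·64-0.8560) = 0.3554
  Sd branch = 0.01025·Sd^0.27·e^(0.036·RH+0.049·T) = 1.6 μm/a
  sum: 0.3554 + 1.6 → r_corr = 1.955 μm/a
Long-term exponent b (ISO 9224 Table 2, B1) = 0.667
  D(15) = 1.955 × 15^0.667 = 1.955 × 6.088 = 11.9 μm
  Mass loss = 11.9 μm × 8.96 g/cm³ = 106.6 g·m⁻²

D(15) = 107 g·m⁻²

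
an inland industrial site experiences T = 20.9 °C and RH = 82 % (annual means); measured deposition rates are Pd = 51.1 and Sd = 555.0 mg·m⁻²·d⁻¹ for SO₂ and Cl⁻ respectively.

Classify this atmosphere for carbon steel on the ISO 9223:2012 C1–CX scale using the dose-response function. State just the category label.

carbon steel: f(T) = -0.054·(T−10) [T>10 °C] = -0.5886
  sulphur-dioxide contribution → 39.17 μm/a
  chloride contribution → 177.1 μm/a
  ⇒ r_corr(carbon steel) = 216.3 μm/a
Category bounds: 200…700 μm/a bracket r_corr ⇒ CX

CX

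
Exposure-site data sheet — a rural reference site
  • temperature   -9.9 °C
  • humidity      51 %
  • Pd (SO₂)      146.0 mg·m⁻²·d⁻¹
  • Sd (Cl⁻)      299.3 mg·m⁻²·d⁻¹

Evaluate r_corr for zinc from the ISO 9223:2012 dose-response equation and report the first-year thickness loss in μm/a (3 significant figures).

r_corr = 0.859 μm/a

zinc: temperature factor f = +0.038·(-19.9) = -0.7562
  Pd branch = 0.0129·Pd^0.44·e^(0.046·RH+f) = 0.5667 μm/a
  Cl⁻ term: 0.0175·299.3^0.57·exp(0.008·51+0.085·-9.9) = 0.2925
  r_corr = 0.5667 + 0.2925 = 0.8592 μm/a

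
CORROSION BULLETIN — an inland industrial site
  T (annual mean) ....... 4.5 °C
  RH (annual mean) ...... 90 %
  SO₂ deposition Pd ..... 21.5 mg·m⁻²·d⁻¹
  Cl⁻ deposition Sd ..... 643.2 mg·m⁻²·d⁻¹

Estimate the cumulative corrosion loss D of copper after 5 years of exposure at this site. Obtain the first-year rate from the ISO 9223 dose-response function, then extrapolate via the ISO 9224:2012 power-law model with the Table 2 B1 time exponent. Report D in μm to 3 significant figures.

D(5) = 8.95 μm

copper: temperature factor f = +0.126·(-5.5) = -0.6930
  sulphur-dioxide contribution → 1.191 μm/a
  chloride contribution → 1.87 μm/a
  total first-year rate 3.061 μm/a
Long-term exponent b (ISO 9224 Table 2, B1) = 0.667
  D(5) = 3.061 × 5^0.667 = 3.061 × 2.926 = 8.955 μm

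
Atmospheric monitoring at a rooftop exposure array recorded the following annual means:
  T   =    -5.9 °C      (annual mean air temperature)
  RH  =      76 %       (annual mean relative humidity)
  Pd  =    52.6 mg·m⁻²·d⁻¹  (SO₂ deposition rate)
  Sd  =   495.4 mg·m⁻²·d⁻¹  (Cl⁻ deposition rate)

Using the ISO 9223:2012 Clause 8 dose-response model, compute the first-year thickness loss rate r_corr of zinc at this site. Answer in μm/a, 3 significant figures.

zinc: f(T) = +0.038·(T−10) [T≤10 °C] = -0.6042
  sulphur-dioxide contribution → 1.33 μm/a
  chloride contribution → 0.669 μm/a
  ⇒ r_corr(zinc) = 1.999 μm/a

r_corr = 2.00 μm/a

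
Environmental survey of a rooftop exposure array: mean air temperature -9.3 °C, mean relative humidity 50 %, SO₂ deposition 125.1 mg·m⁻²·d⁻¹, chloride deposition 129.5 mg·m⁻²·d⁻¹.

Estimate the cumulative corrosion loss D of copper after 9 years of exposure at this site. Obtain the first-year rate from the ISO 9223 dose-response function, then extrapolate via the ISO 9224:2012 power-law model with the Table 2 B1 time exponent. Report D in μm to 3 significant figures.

copper: temperature factor f = +0.126·(-19.3) = -2.4318
  sulphur-dioxide contribution → 0.03123 μm/a
  chloride contribution → 0.1462 μm/a
  total first-year rate 0.1774 μm/a
Power-law: D(9) = r_corr · 9^0.667
  D(9) = 0.1774 × 9^0.667 = 0.1774 × 4.33 = 0.7681 μm

D(9) = 0.768 μm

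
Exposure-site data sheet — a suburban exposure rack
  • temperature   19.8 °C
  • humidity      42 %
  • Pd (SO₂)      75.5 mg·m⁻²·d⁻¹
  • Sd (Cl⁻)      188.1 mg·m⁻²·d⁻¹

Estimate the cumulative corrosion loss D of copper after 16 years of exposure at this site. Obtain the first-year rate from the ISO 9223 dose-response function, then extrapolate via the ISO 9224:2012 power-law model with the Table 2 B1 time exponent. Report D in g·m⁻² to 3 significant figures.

D(16) = 33.8 g·m⁻²

copper: T>10 °C ⇒ hinge -0.080·(19.8−10) = -0.7840
  SO₂ term: 0.0053·75.5^0.26·exp(0.059·42-0.7840) = 0.08876
  Cl⁻ term: 0.01025·188.1^0.27·exp(0.036·42+0.049·19.8) = 0.5044
  sum: 0.08876 + 0.5044 → r_corr = 0.5932 μm/a
Power-law: D(16) = r_corr · 16^0.667
  D(16) = 0.5932 × 16^0.667 = 0.5932 × 6.355 = 3.77 μm
  Mass loss = 3.77 μm × 8.96 g/cm³ = 33.78 g·m⁻²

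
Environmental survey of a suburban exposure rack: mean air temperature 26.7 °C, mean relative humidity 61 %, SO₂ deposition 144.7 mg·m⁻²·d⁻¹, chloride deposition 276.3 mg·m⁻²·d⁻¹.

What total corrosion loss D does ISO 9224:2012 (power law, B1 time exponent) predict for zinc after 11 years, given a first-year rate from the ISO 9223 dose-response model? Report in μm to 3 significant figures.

D(11) = 51.8 μm

zinc: temperature factor f = -0.071·(16.7) = -1.1857
  sulphur-dioxide contribution → 0.5819 μm/a
  chloride contribution → 6.795 μm/a
  ⇒ r_corr(zinc) = 7.377 μm/a
Power-law: D(11) = r_corr · 11^0.813
  D(11) = 7.377 × 11^0.813 = 7.377 × 7.025 = 51.82 μm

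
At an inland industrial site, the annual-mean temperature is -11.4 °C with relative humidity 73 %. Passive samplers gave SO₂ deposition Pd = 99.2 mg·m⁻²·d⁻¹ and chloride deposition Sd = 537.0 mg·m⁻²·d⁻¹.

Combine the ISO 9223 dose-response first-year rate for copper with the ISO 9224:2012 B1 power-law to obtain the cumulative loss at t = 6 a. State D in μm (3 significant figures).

copper: f(T) = +0.126·(T−10) [T≤10 °C] = -2.6964
  SO₂ term: 0.0053·99.2^0.26·exp(0.059·73-2.6964) = 0.08767
  Cl⁻ term: 0.01025·537.0^0.27·exp(0.036·73+0.049·-11.4) = 0.4431
  r_corr = 0.08767 + 0.4431 = 0.5308 μm/a
Power-law: D(6) = r_corr · 6^0.667
  D(6) = 0.5308 × 6^0.667 = 0.5308 × 3.304 = 1.754 μm

D(6) = 1.75 μm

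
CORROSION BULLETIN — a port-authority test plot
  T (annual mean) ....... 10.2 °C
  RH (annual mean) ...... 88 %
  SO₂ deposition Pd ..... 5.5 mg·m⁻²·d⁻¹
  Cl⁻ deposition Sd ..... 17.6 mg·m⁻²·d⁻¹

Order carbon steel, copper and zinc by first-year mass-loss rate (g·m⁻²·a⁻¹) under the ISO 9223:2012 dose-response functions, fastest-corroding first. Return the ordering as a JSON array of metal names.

carbon steel: T>10 °C ⇒ hinge -0.054·(10.2−10) = -0.0108
  Pd branch = 1.77·Pd^0.52·e^(0.02·RH+f) = 24.7 μm/a
  Cl⁻ term: 0.102·17.6^0.62·exp(0.033·88+0.04·10.2) = 16.57
  r_corr = 24.7 + 16.57 = 41.26 μm/a
  mass loss = 41.26 μm/a × 7.85 g/cm³ = 323.9 g·m⁻²·a⁻¹
copper: f(T) = -0.080·(T−10) [T>10 °C] = -0.0160
  Pd branch = 0.0053·Pd^0.26·e^(0.059·RH+f) = 1.461 μm/a
  Cl⁻ term: 0.01025·17.6^0.27·exp(0.036·88+0.049·10.2) = 0.8708
  r_corr = 1.461 + 0.8708 = 2.332 μm/a
  mass loss = 2.332 μm/a × 8.96 g/cm³ = 20.89 g·m⁻²·a⁻¹
zinc: T>10 °C ⇒ hinge -0.071·(10.2−10) = -0.0142
  Pd branch = 0.0129·Pd^0.44·e^(0.046·RH+f) = 1.542 μm/a
  Cl⁻ term: 0.0175·17.6^0.57·exp(0.008·88+0.085·10.2) = 0.4318
  sum: 1.542 + 0.4318 → r_corr = 1.974 μm/a
  mass loss = 1.974 μm/a × 7.14 g/cm³ = 14.1 g·m⁻²·a⁻¹
Ordering by g·m⁻²·a⁻¹: carbon steel (324) > copper (20.9) > zinc (14.1)

["carbon steel", "copper", "zinc"]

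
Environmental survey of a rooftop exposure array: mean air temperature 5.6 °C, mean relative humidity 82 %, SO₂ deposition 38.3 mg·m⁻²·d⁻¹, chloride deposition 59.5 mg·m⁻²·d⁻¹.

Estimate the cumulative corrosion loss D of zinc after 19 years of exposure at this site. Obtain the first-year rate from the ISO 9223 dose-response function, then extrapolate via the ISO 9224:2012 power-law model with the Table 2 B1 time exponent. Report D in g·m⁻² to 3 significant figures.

D(19) = 228 g·m⁻²

zinc: T≤10 °C ⇒ hinge +0.038·(5.6−10) = -0.1672
  sulphur-dioxide contribution → 2.359 μm/a
  chloride contribution → 0.5574 μm/a
  total first-year rate 2.916 μm/a
Long-term exponent b (ISO 9224 Table 2, B1) = 0.813
  D(19) = 2.916 × 19^0.813 = 2.916 × 10.96 = 31.95 μm
  Mass loss = 31.95 μm × 7.14 g/cm³ = 228.1 g·m⁻²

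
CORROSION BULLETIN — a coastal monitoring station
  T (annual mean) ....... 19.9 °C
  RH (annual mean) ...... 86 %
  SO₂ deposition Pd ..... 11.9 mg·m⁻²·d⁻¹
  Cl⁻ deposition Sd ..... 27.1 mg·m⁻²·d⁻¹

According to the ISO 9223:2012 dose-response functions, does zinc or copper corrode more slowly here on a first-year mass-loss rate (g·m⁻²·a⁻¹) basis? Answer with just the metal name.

zinc: T>10 °C ⇒ hinge -0.071·(19.9−10) = -0.7029
  SO₂ term: 0.0129·11.9^0.44·exp(0.046·86-0.7029) = 0.9923
  Sd branch = 0.0175·Sd^0.57·e^(0.008·RH+0.085·T) = 1.239 μm/a
  r_corr = 0.9923 + 1.239 = 2.232 μm/a
  mass loss = 2.232 μm/a × 7.14 g/cm³ = 15.93 g·m⁻²·a⁻¹
copper: f(T) = -0.080·(T−10) [T>10 °C] = -0.7920
  SO₂ term: 0.0053·11.9^0.26·exp(0.059·86-0.7920) = 0.7304
  Cl⁻ term: 0.01025·27.1^0.27·exp(0.036·86+0.049·19.9) = 1.464
  sum: 0.7304 + 1.464 → r_corr = 2.195 μm/a
  mass loss = 2.195 μm/a × 8.96 g/cm³ = 19.67 g·m⁻²·a⁻¹
Ordering by g·m⁻²·a⁻¹: copper (19.7) > zinc (15.9)

zinc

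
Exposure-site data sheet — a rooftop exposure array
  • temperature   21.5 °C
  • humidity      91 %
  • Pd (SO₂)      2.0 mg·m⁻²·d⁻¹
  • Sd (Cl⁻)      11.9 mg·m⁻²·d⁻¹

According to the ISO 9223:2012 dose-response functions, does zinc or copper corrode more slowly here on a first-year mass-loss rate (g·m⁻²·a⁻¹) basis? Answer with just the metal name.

zinc

zinc: T>10 °C ⇒ hinge -0.071·(21.5−10) = -0.8165
  Pd branch = 0.0129·Pd^0.44·e^(0.046·RH+f) = 0.5086 μm/a
  Cl⁻ term: 0.0175·11.9^0.57·exp(0.008·91+0.085·21.5) = 0.9246
  r_corr = 0.5086 + 0.9246 = 1.433 μm/a
  mass loss = 1.433 μm/a × 7.14 g/cm³ = 10.23 g·m⁻²·a⁻¹
copper: f(T) = -0.080·(T−10) [T>10 °C] = -0.9200
  Pd branch = 0.0053·Pd^0.26·e^(0.059·RH+f) = 0.5429 μm/a
  Sd branch = 0.01025·Sd^0.27·e^(0.036·RH+0.049·T) = 1.518 μm/a
  sum: 0.5429 + 1.518 → r_corr = 2.061 μm/a
  mass loss = 2.061 μm/a × 8.96 g/cm³ = 18.47 g·m⁻²·a⁻¹
Ordering by g·m⁻²·a⁻¹: copper (18.5) > zinc (10.2)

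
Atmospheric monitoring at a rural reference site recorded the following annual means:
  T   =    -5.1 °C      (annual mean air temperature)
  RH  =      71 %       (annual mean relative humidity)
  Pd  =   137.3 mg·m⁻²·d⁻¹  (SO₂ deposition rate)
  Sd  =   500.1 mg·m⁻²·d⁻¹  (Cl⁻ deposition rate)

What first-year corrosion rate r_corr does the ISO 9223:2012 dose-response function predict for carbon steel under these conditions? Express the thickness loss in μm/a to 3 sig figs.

carbon steel: temperature factor f = +0.150·(-15.1) = -2.2650
  SO₂ term: 1.77·137.3^0.52·exp(0.02·71-2.2650) = 9.831
  Sd branch = 0.102·Sd^0.62·e^(0.033·RH+0.04·T) = 40.83 μm/a
  r_corr = 9.831 + 40.83 = 50.66 μm/a

r_corr = 50.7 μm/a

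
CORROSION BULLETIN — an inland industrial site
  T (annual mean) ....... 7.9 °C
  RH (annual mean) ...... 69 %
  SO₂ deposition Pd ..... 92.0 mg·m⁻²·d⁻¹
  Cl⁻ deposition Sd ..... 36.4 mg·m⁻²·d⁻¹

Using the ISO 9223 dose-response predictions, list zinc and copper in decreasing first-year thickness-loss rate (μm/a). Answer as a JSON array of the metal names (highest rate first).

["zinc", "copper"]

zinc: T≤10 °C ⇒ hinge +0.038·(7.9−10) = -0.0798
  sulphur-dioxide contribution → 2.082 μm/a
  chloride contribution → 0.4616 μm/a
  ⇒ r_corr(zinc) = 2.543 μm/a
copper: temperature factor f = +0.126·(-2.1) = -0.2646
  sulphur-dioxide contribution → 0.7726 μm/a
  chloride contribution → 0.4777 μm/a
  total first-year rate 1.25 μm/a
Ordering by μm/a: zinc (2.54) > copper (1.25)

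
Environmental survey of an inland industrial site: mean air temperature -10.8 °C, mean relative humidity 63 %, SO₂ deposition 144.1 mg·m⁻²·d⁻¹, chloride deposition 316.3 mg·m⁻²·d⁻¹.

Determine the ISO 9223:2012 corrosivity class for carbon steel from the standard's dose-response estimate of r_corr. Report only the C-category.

C2

carbon steel: T≤10 °C ⇒ hinge +0.150·(-10.8−10) = -3.1200
  SO₂ term: 1.77·144.1^0.52·exp(0.02·63-3.1200) = 3.653
  Cl⁻ term: 0.102·316.3^0.62·exp(0.033·63+0.04·-10.8) = 18.79
  r_corr = 3.653 + 18.79 = 22.44 μm/a
ISO 9223 Table 2 (carbon steel): 1.3 < 22.4 ≤ 25 μm/a ⇒ C2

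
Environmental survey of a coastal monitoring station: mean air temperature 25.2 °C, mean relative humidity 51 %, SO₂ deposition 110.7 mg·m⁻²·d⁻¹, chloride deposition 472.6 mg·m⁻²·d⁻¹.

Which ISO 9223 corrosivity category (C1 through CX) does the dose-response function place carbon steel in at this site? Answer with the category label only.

C5

carbon steel: T>10 °C ⇒ hinge -0.054·(25.2−10) = -0.8208
  Pd branch = 1.77·Pd^0.52·e^(0.02·RH+f) = 24.97 μm/a
  Sd branch = 0.102·Sd^0.62·e^(0.033·RH+0.04·T) = 68.47 μm/a
  r_corr = 24.97 + 68.47 = 93.44 μm/a
Category bounds: 80…200 μm/a bracket r_corr ⇒ C5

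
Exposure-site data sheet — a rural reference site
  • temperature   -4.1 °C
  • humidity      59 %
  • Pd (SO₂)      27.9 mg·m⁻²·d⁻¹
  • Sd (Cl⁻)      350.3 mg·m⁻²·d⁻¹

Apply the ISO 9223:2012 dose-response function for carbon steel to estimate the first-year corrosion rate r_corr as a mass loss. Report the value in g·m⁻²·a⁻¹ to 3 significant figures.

carbon steel: f(T) = +0.150·(T−10) [T≤10 °C] = -2.1150
  Pd branch = 1.77·Pd^0.52·e^(0.02·RH+f) = 3.923 μm/a
  Sd branch = 0.102·Sd^0.62·e^(0.033·RH+0.04·T) = 22.94 μm/a
  sum: 3.923 + 22.94 → r_corr = 26.86 μm/a
Convert to mass loss: 26.86 μm/a × 7.85 g/cm³ = 210.8 g·m⁻²·a⁻¹

r_corr = 211 g·m⁻²·a⁻¹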